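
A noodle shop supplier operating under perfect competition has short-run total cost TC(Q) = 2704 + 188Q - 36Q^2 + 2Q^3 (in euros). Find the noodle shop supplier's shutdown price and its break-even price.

AVC = 188 - 36Q + 2Q^2; minimized at Q = 9, giving min AVC = €26. That is the shutdown price.
ATC = 2704/Q + 188 - 36Q + 2Q^2. Setting dATC/dQ = −2704/Q^2 − 36 + 4Q = 0 gives Q = 13 (since 4·13^3 − 36·13^2 = 2704).
min ATC = 2704/13 + 188 − 36·13 + 2·13^2 = €266. That is the break-even price.
For €26 ≤ P < €266 the firm produces at a loss; below €26 it shuts down.

Shutdown price = €26; break-even price = €266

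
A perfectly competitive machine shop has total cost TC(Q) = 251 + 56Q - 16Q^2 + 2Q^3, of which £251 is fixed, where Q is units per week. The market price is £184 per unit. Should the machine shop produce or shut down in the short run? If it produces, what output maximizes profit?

Variable cost is VC = 56Q - 16Q^2 + 2Q^3, so AVC = VC/Q = 56 - 16Q + 2Q^2 and MC = dTC/dQ = 56 - 32Q + 6Q^2.
AVC hits its minimum where MC = AVC, at Q = 4, giving min AVC = 56 - 16·4 + 2·4^2 = £24.
Since P = £184 ≥ min AVC = £24, price covers variable cost and the firm should produce.
P = MC gives -128 - 32Q + 6Q^2 = 0, with roots -8/3 and 8. Take the larger (rising MC): Q* = 8.
Check: AVC at Q = 8 is £56 ≤ P, so revenue covers variable cost.
Profit = P·Q − TC = 184·8 − 699 = £773.

Produce at Q = 8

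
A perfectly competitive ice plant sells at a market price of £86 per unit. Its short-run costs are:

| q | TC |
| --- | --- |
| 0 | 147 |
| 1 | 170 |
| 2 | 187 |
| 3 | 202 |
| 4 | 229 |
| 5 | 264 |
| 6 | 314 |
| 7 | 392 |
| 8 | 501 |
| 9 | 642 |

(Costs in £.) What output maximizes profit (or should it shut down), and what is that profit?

q = 7; profit = £210

Profit at each row (π = 86q − TC): q=0: -147; q=1: -84; q=2: -15; q=3: 56; q=4: 115; q=5: 166; q=6: 202; q=7: 210; q=8: 187; q=9: 132.
Profit is maximized at q = 7. AVC there is 245/7 = £35 ≤ P, so producing beats shutting down (which would give -£147).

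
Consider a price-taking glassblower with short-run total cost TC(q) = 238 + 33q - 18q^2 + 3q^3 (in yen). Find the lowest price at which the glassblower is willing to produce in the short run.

¥6 per unit

The firm shuts down when price falls below the minimum of average variable cost. AVC = VC/q = 33 - 18q + 3q^2.
dAVC/dq = -18 + 6q = 0 gives q = 3. min AVC = 33 - 18·3 + 3·3^2 = 6.
The firm shuts down for any P below ¥6.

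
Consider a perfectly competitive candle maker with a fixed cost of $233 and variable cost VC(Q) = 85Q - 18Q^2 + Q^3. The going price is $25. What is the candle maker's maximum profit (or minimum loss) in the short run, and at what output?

AVC = 85 - 18Q + Q^2 has its minimum $4 at Q = 9; price $25 clears that bar, so the firm operates.
MC = 85 - 36Q + 3Q^2. Setting P = MC and taking the root on the rising branch gives Q* = 10.
TR = 25·10 = 250. TC = 233 + 50 = 283. Profit = 250 − 283 = -$33.
By producing, the firm covers all variable cost plus $200 of fixed cost; shutting down would lose the full $233.

Profit = -$33 at Q = 10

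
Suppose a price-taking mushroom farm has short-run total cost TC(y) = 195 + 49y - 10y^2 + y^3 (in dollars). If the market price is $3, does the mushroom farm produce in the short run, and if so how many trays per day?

Variable cost is VC = 49y - 10y^2 + y^3, so AVC = VC/y = 49 - 10y + y^2 and MC = dTC/dy = 49 - 20y + 3y^2.
AVC hits its minimum where MC = AVC, at y = 5, giving min AVC = 49 - 10·5 + 5^2 = $24.
Since P = $3 < min AVC = $24, price fails to cover variable cost at any output.
Shutting down limits the loss to fixed cost, $195.

Shut down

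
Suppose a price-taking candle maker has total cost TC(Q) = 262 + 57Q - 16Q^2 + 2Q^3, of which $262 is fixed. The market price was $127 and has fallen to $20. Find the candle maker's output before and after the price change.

MC = 57 - 32Q + 6Q^2; the shutdown threshold is min AVC = $25 (at Q = 4).
At P = $127 ≥ min AVC, set P = MC on the rising branch: Q = 7.
At P = $20 < min AVC = $25, price no longer covers variable cost at any output, so the firm shuts down: Q = 0.

Output falls from 7 to 0 (the firm shuts down)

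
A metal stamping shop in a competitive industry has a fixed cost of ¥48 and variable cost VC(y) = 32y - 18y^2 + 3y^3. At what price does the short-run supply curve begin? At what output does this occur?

¥5 per unit, at y = 3

The firm shuts down when price falls below the minimum of average variable cost. AVC = VC/y = 32 - 18y + 3y^2.
dAVC/dy = -18 + 6y = 0 gives y = 3. min AVC = 32 - 18·3 + 3·3^2 = 5.
The firm shuts down for any P below ¥5.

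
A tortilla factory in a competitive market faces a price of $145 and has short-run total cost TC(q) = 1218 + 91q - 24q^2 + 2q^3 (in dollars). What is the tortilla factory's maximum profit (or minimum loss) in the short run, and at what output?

Profit = -$246 at q = 9

AVC = 91 - 24q + 2q^2 has its minimum $19 at q = 6; price $145 clears that bar, so the firm operates.
MC = 91 - 48q + 6q^2. Setting P = MC and taking the root on the rising branch gives q* = 9.
TR = 145·9 = 1305. TC = 1218 + 333 = 1551. Profit = 1305 − 1551 = -$246.
Shutting down would mean losing the fixed cost of $1218, so operating at a loss of $246 is better by $972.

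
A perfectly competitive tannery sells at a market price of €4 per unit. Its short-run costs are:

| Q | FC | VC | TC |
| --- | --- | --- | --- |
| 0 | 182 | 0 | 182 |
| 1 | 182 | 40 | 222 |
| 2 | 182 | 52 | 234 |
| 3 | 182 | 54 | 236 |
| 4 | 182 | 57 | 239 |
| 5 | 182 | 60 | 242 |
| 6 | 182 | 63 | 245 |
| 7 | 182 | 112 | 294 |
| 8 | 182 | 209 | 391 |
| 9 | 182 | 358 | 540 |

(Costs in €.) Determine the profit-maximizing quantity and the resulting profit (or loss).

Q = 0 (shut down); profit = -€182

Profit at each row (π = 4Q − TC): Q=0: -182; Q=1: -218; Q=2: -226; Q=3: -224; Q=4: -223; Q=5: -222; Q=6: -221; Q=7: -266; Q=8: -359; Q=9: -504.
Profit is highest at Q = 0. Equivalently, the lowest AVC in the table is 63/6 ≈ €10.50 at Q = 6, and P = €4 falls below it — price never covers variable cost, so the firm shuts down and loses only its fixed cost.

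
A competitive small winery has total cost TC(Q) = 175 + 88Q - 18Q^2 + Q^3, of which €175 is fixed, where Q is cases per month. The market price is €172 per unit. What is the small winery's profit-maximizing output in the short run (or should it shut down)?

Produce at Q = 14

Variable cost is VC = 88Q - 18Q^2 + Q^3, so AVC = VC/Q = 88 - 18Q + Q^2 and MC = dTC/dQ = 88 - 36Q + 3Q^2.
AVC hits its minimum where MC = AVC, at Q = 9, giving min AVC = 88 - 18·9 + 9^2 = €7.
Because €172 ≥ €7, revenue can cover variable cost; the firm operates.
P = MC gives -84 - 36Q + 3Q^2 = 0, with roots -2 and 14. Take the larger (rising MC): Q* = 14.
Check: AVC at Q = 14 is €32 ≤ P, so revenue covers variable cost.
Profit = P·Q − TC = 172·14 − 623 = €1785.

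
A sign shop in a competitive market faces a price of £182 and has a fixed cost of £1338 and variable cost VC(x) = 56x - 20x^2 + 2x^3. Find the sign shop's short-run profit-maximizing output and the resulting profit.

Profit = -£42 at x = 9

AVC = 56 - 20x + 2x^2; min AVC = £6 at x = 5. Since P = £182 ≥ min AVC, the firm produces.
MC = 56 - 40x + 6x^2. Setting P = MC and taking the root on the rising branch gives x* = 9.
TR = 182·9 = 1638. TC = 1338 + 342 = 1680. Profit = 1638 − 1680 = -£42.
By producing, the firm covers all variable cost plus £1296 of fixed cost; shutting down would lose the full £1338.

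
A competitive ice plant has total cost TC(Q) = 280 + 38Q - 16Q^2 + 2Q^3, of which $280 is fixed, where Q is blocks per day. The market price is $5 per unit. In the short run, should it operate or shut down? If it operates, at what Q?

Shut down

From TC, MC = TC'(Q) = 38 - 32Q + 6Q^2 and AVC = VC/Q = 38 - 16Q + 2Q^2.
The AVC parabola has its vertex at Q = 16/4 = 4, where AVC = 38 - 16·4 + 2·4^2 = $6.
Since P = $5 < min AVC = $6, price fails to cover variable cost at any output.
The firm minimizes its loss by shutting down and losing only its fixed cost of $280.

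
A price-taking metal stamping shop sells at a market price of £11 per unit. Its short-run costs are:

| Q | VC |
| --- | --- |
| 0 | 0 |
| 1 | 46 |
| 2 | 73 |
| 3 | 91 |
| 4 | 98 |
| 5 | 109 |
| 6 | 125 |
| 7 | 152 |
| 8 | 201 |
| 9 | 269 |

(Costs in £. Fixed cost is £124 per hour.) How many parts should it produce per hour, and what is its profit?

Q = 0 (shut down); profit = -£124

Compute π = P·Q − TC at each output: Q=0: -124; Q=1: -159; Q=2: -175; Q=3: -182; Q=4: -178; Q=5: -178; Q=6: -183; Q=7: -199; Q=8: -237; Q=9: -294.
Profit is highest at Q = 0. Equivalently, the lowest AVC in the table is 125/6 ≈ £20.83 at Q = 6, and P = £11 falls below it — price never covers variable cost, so the firm shuts down and loses only its fixed cost.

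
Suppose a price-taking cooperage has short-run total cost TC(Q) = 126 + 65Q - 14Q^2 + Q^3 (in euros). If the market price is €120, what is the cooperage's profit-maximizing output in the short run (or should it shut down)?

Produce at Q = 11

From TC, MC = TC'(Q) = 65 - 28Q + 3Q^2 and AVC = VC/Q = 65 - 14Q + Q^2.
AVC is minimized where dAVC/dQ = -14 + 2Q = 0, at Q = 7; min AVC = 65 - 14·7 + 7^2 = €16.
Since P = €120 ≥ min AVC = €16, price covers variable cost and the firm should produce.
Set P = MC: 120 = 65 - 28Q + 3Q^2 → -55 - 28Q + 3Q^2 = 0. The roots are Q = -5/3 and Q = 11; the profit-maximizing output is on the rising part of MC, so Q* = 11.
Check: AVC at Q = 11 is €32 ≤ P, so revenue covers variable cost.
Profit = P·Q − TC = 120·11 − 478 = €842.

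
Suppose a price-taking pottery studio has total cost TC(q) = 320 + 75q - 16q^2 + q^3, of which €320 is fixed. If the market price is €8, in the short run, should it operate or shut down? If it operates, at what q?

Shut down

From TC, MC = TC'(q) = 75 - 32q + 3q^2 and AVC = VC/q = 75 - 16q + q^2.
The AVC parabola has its vertex at q = 16/2 = 8, where AVC = 75 - 16·8 + 8^2 = €11.
P = €8 lies below min AVC = €11; no output level covers variable cost.
Best response: produce nothing and absorb the €320 fixed cost.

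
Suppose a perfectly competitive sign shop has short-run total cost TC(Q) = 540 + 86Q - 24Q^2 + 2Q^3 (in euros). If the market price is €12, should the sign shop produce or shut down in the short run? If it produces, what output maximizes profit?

Shut down

Variable cost is VC = 86Q - 24Q^2 + 2Q^3, so AVC = VC/Q = 86 - 24Q + 2Q^2 and MC = dTC/dQ = 86 - 48Q + 6Q^2.
The AVC parabola has its vertex at Q = 24/4 = 6, where AVC = 86 - 24·6 + 2·6^2 = €14.
With P < min AVC (€12 < €14), every unit sold adds to the loss.
Best response: produce nothing and absorb the €540 fixed cost.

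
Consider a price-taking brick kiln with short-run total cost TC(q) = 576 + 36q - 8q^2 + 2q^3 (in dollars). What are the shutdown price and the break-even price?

Shutdown price = min AVC. AVC = 36 - 8q + 2q^2, with vertex at q = 2 and minimum $28.
ATC = 576/q + 36 - 8q + 2q^2. Setting dATC/dq = −576/q^2 − 8 + 4q = 0 gives q = 6 (since 4·6^3 − 8·6^2 = 576).
min ATC = 576/6 + 36 − 8·6 + 2·6^2 = $156. That is the break-even price.
Between these two prices the firm operates at a loss; above $156 it earns a profit.

Shutdown price = $28; break-even price = $156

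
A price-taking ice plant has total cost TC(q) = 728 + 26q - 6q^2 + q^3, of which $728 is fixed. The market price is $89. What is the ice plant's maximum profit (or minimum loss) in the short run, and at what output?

Profit = -$336 at q = 7

AVC = 26 - 6q + q^2; min AVC = $17 at q = 3. Since P = $89 ≥ min AVC, the firm produces.
With MC = 26 - 12q + 3q^2, P = MC on the upward-sloping part at q* = 7.
TR = 89·7 = 623. TC = 728 + 231 = 959. Profit = 623 − 959 = -$336.
Shutting down would mean losing the fixed cost of $728, so operating at a loss of $336 is better by $392.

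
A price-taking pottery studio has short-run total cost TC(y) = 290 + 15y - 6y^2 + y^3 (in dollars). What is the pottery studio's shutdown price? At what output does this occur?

The firm shuts down when price falls below the minimum of average variable cost. AVC = VC/y = 15 - 6y + y^2.
At the minimum of AVC, MC = AVC. MC = 15 - 12y + 3y^2; setting MC = AVC gives 2y^2 - 6y = 0, so y = 3. min AVC = 6.
So the shutdown price is $6.

$6 per unit, at y = 3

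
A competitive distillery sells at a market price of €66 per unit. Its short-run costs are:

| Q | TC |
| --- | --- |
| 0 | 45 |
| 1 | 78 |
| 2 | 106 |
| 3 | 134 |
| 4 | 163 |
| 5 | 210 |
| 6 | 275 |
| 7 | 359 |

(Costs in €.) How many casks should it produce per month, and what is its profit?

Q = 6; profit = €121

Tabulate TR − TC: Q=0: -45; Q=1: -12; Q=2: 26; Q=3: 64; Q=4: 101; Q=5: 120; Q=6: 121; Q=7: 103.
Profit is maximized at Q = 6. AVC there is 230/6 = €38.33 ≤ P, so producing beats shutting down (which would give -€45).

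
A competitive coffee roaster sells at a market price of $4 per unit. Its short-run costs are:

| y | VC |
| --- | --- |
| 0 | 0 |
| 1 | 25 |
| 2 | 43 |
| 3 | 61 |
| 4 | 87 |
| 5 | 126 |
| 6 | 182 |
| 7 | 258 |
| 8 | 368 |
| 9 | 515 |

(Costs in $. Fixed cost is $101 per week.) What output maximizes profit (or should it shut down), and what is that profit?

y = 0 (shut down); profit = -$101

Tabulate TR − TC: y=0: -101; y=1: -122; y=2: -136; y=3: -150; y=4: -172; y=5: -207; y=6: -259; y=7: -331; y=8: -437; y=9: -580.
Profit is highest at y = 0. Equivalently, the lowest AVC in the table is 61/3 ≈ $20.33 at y = 3, and P = $4 falls below it — price never covers variable cost, so the firm shuts down and loses only its fixed cost.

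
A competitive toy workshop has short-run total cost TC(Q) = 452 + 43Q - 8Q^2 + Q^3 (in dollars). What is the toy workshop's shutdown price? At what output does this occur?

$27 per unit, at Q = 4

The shutdown price is the minimum of AVC. VC = 43Q - 8Q^2 + Q^3, so AVC = 43 - 8Q + Q^2.
dAVC/dQ = -8 + 2Q = 0 gives Q = 4. min AVC = 43 - 8·4 + 4^2 = 27.
For P < $27 the firm produces nothing.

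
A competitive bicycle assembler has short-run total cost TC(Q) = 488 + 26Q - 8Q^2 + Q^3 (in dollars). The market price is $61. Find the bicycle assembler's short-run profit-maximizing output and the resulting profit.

AVC = 26 - 8Q + Q^2; min AVC = $10 at Q = 4. Since P = $61 ≥ min AVC, the firm produces.
With MC = 26 - 16Q + 3Q^2, P = MC on the upward-sloping part at Q* = 7.
TR = 61·7 = 427. TC = 488 + 133 = 621. Profit = 427 − 621 = -$194.
By producing, the firm covers all variable cost plus $294 of fixed cost; shutting down would lose the full $488.

Profit = -$194 at Q = 7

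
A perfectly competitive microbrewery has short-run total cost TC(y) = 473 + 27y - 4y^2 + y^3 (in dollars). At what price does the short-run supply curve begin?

Short-run supply begins at min AVC. From VC = 27y - 4y^2 + y^3, AVC = 27 - 4y + y^2.
dAVC/dy = -4 + 2y = 0 gives y = 2. min AVC = 27 - 4·2 + 2^2 = 23.
So the shutdown price is $23.

$23 per unit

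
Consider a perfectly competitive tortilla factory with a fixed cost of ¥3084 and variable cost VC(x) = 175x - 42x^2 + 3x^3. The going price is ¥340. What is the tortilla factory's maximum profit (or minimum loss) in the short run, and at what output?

Profit = -¥180 at x = 11

AVC = 175 - 42x + 3x^2 has its minimum ¥28 at x = 7; price ¥340 clears that bar, so the firm operates.
With MC = 175 - 84x + 9x^2, P = MC on the upward-sloping part at x* = 11.
TR = 340·11 = 3740. TC = 3084 + 836 = 3920. Profit = 3740 − 3920 = -¥180.
Shutting down would mean losing the fixed cost of ¥3084, so operating at a loss of ¥180 is better by ¥2904.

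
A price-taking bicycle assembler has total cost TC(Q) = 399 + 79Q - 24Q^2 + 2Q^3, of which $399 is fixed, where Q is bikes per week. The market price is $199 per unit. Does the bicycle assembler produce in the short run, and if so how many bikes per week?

Strip out fixed cost: VC = 79Q - 24Q^2 + 2Q^3. Then AVC = 79 - 24Q + 2Q^2 and MC = 79 - 48Q + 6Q^2.
AVC is minimized where dAVC/dQ = -24 + 4Q = 0, at Q = 6; min AVC = 79 - 24·6 + 2·6^2 = $7.
P = $199 exceeds min AVC = $7, so the firm stays open.
Solving P = MC: -120 - 48Q + 6Q^2 = 0 ⇒ Q = -2 or 10. On the upward-sloping branch, Q* = 10.
Check: AVC at Q = 10 is $39 ≤ P, so revenue covers variable cost.
Profit = P·Q − TC = 199·10 − 789 = $1201.

Produce at Q = 10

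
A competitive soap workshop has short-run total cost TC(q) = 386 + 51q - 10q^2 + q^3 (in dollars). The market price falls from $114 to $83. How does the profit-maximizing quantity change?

Output falls from 9 to 8

MC = 51 - 20q + 3q^2; the shutdown threshold is min AVC = $26 (at q = 5).
At P = $114 ≥ min AVC, set P = MC on the rising branch: q = 9.
At P = $83 ≥ min AVC, set P = MC: q = 8. The firm stays open but cuts output.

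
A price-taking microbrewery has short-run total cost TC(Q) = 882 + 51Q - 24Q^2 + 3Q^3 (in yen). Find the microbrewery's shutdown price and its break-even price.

Shutdown price = min AVC. AVC = 51 - 24Q + 3Q^2, with vertex at Q = 4 and minimum ¥3.
ATC = 882/Q + 51 - 24Q + 3Q^2. Setting dATC/dQ = −882/Q^2 − 24 + 6Q = 0 gives Q = 7 (since 6·7^3 − 24·7^2 = 882).
min ATC = 882/7 + 51 − 24·7 + 3·7^2 = ¥156. That is the break-even price.
Between these two prices the firm operates at a loss; above ¥156 it earns a profit.

Shutdown price = ¥3; break-even price = ¥156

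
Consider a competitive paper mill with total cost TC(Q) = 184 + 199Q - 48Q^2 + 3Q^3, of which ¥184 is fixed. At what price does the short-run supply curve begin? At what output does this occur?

¥7 per unit, at Q = 8

The shutdown price is the minimum of AVC. VC = 199Q - 48Q^2 + 3Q^3, so AVC = 199 - 48Q + 3Q^2.
dAVC/dQ = -48 + 6Q = 0 gives Q = 8. min AVC = 199 - 48·8 + 3·8^2 = 7.
For P < ¥7 the firm produces nothing.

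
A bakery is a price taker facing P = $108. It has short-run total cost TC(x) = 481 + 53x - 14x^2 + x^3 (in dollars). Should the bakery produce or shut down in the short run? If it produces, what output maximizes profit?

Strip out fixed cost: VC = 53x - 14x^2 + x^3. Then AVC = 53 - 14x + x^2 and MC = 53 - 28x + 3x^2.
The AVC parabola has its vertex at x = 14/2 = 7, where AVC = 53 - 14·7 + 7^2 = $4.
Because $108 ≥ $4, revenue can cover variable cost; the firm operates.
Set P = MC: 108 = 53 - 28x + 3x^2 → -55 - 28x + 3x^2 = 0. The roots are x = -5/3 and x = 11; the profit-maximizing output is on the rising part of MC, so x* = 11.
Check: AVC at x = 11 is $20 ≤ P, so revenue covers variable cost.
Profit = P·x − TC = 108·11 − 701 = $487.

Produce at x = 11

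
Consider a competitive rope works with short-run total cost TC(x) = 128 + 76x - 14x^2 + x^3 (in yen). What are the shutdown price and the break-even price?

Shutdown price = min AVC. AVC = 76 - 14x + x^2, with vertex at x = 7 and minimum ¥27.
ATC = 128/x + 76 - 14x + x^2. Setting dATC/dx = −128/x^2 − 14 + 2x = 0 gives x = 8 (since 2·8^3 − 14·8^2 = 128).
min ATC = 128/8 + 76 − 14·8 + 8^2 = ¥44. That is the break-even price.
For ¥27 ≤ P < ¥44 the firm produces at a loss; below ¥27 it shuts down.

Shutdown price = ¥27; break-even price = ¥44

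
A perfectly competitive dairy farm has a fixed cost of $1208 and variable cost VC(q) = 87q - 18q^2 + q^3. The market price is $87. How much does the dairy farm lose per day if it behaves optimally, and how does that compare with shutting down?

Profit = -$344 at q = 12

AVC = 87 - 18q + q^2; min AVC = $6 at q = 9. Since P = $87 ≥ min AVC, the firm produces.
With MC = 87 - 36q + 3q^2, P = MC on the upward-sloping part at q* = 12.
TR = 87·12 = 1044. TC = 1208 + 180 = 1388. Profit = 1044 − 1388 = -$344.
That loss of $344 beats the $1208 the firm would lose by shutting down; producing recovers $864 of fixed cost.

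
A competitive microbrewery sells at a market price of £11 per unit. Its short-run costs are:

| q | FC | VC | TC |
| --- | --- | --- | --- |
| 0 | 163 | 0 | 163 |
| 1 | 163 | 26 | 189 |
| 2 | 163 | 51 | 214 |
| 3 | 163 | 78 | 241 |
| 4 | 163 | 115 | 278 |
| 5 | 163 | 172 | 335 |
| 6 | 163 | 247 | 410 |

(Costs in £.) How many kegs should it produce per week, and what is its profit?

Profit at each row (π = 11q − TC): q=0: -163; q=1: -178; q=2: -192; q=3: -208; q=4: -234; q=5: -280; q=6: -344.
Profit is highest at q = 0. Equivalently, the lowest AVC in the table is 51/2 ≈ £25.50 at q = 2, and P = £11 falls below it — price never covers variable cost, so the firm shuts down and loses only its fixed cost.

q = 0 (shut down); profit = -£163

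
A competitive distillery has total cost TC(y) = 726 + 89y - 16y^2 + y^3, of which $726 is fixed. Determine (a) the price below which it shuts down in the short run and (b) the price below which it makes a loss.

Shutdown price = $25; break-even price = $100

AVC = 89 - 16y + y^2; minimized at y = 8, giving min AVC = $25. That is the shutdown price.
ATC = 726/y + 89 - 16y + y^2. Setting dATC/dy = −726/y^2 − 16 + 2y = 0 gives y = 11 (since 2·11^3 − 16·11^2 = 726).
min ATC = 726/11 + 89 − 16·11 + 11^2 = $100. That is the break-even price.
Between these two prices the firm operates at a loss; above $100 it earns a profit.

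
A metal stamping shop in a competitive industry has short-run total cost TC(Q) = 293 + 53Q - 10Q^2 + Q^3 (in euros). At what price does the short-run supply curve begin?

The firm shuts down when price falls below the minimum of average variable cost. AVC = VC/Q = 53 - 10Q + Q^2.
At the minimum of AVC, MC = AVC. MC = 53 - 20Q + 3Q^2; setting MC = AVC gives 2Q^2 - 10Q = 0, so Q = 5. min AVC = 28.
So the shutdown price is €28.

€28 per unit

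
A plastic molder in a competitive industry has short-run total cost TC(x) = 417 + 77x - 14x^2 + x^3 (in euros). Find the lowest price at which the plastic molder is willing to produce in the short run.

Short-run supply begins at min AVC. From VC = 77x - 14x^2 + x^3, AVC = 77 - 14x + x^2.
dAVC/dx = -14 + 2x = 0 gives x = 7. min AVC = 77 - 14·7 + 7^2 = 28.
For P < €28 the firm produces nothing.

€28 per unit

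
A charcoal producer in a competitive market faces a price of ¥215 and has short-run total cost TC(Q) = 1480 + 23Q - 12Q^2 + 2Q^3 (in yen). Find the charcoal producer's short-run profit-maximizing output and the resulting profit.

Profit = -¥200 at Q = 8

AVC = 23 - 12Q + 2Q^2 has its minimum ¥5 at Q = 3; price ¥215 clears that bar, so the firm operates.
MC = 23 - 24Q + 6Q^2. Setting P = MC and taking the root on the rising branch gives Q* = 8.
TR = 215·8 = 1720. TC = 1480 + 440 = 1920. Profit = 1720 − 1920 = -¥200.
That loss of ¥200 beats the ¥1480 the firm would lose by shutting down; producing recovers ¥1280 of fixed cost.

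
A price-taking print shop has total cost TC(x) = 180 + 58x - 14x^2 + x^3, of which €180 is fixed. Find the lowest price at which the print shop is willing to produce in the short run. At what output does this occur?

€9 per unit, at x = 7

The shutdown price is the minimum of AVC. VC = 58x - 14x^2 + x^3, so AVC = 58 - 14x + x^2.
dAVC/dx = -14 + 2x = 0 gives x = 7. min AVC = 58 - 14·7 + 7^2 = 9.
The firm shuts down for any P below €9.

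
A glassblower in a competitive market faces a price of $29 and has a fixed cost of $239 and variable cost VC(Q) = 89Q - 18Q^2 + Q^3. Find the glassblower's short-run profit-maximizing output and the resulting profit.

AVC = 89 - 18Q + Q^2 has its minimum $8 at Q = 9; price $29 clears that bar, so the firm operates.
With MC = 89 - 36Q + 3Q^2, P = MC on the upward-sloping part at Q* = 10.
TR = 29·10 = 290. TC = 239 + 90 = 329. Profit = 290 − 329 = -$39.
That loss of $39 beats the $239 the firm would lose by shutting down; producing recovers $200 of fixed cost.

Profit = -$39 at Q = 10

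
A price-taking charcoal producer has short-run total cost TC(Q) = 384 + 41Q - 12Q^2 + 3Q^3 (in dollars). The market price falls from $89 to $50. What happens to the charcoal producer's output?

MC = 41 - 24Q + 9Q^2; the shutdown threshold is min AVC = $29 (at Q = 2).
With P = $89 above the shutdown price, P = MC gives Q = 4.
At P = $50 ≥ min AVC, set P = MC: Q = 3. The firm stays open but cuts output.

Output falls from 4 to 3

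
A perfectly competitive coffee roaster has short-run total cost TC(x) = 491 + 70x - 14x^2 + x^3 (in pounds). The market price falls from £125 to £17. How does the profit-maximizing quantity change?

Output falls from 11 to 0 (the firm shuts down)

MC = 70 - 28x + 3x^2; the shutdown threshold is min AVC = £21 (at x = 7).
With P = £125 above the shutdown price, P = MC gives x = 11.
At P = £17 < min AVC = £21, price no longer covers variable cost at any output, so the firm shuts down: x = 0.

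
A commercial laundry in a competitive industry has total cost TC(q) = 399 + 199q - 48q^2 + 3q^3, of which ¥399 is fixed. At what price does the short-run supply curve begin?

The firm shuts down when price falls below the minimum of average variable cost. AVC = VC/q = 199 - 48q + 3q^2.
At the minimum of AVC, MC = AVC. MC = 199 - 96q + 9q^2; setting MC = AVC gives 6q^2 - 48q = 0, so q = 8. min AVC = 7.
So the shutdown price is ¥7.

¥7 per unit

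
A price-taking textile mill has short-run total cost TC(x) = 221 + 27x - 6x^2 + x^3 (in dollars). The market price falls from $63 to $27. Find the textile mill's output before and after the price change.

MC = 27 - 12x + 3x^2; the shutdown threshold is min AVC = $18 (at x = 3).
With P = $63 above the shutdown price, P = MC gives x = 6.
At P = $27 ≥ min AVC, set P = MC: x = 4. The firm stays open but cuts output.

Output falls from 6 to 4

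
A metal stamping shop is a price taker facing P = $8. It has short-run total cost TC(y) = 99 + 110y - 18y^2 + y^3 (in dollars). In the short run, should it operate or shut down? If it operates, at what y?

Strip out fixed cost: VC = 110y - 18y^2 + y^3. Then AVC = 110 - 18y + y^2 and MC = 110 - 36y + 3y^2.
The AVC parabola has its vertex at y = 18/2 = 9, where AVC = 110 - 18·9 + 9^2 = $29.
P = $8 lies below min AVC = $29; no output level covers variable cost.
Shutting down limits the loss to fixed cost, $99.

Shut down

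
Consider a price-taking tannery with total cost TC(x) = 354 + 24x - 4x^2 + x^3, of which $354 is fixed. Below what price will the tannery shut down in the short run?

The firm shuts down when price falls below the minimum of average variable cost. AVC = VC/x = 24 - 4x + x^2.
dAVC/dx = -4 + 2x = 0 gives x = 2. min AVC = 24 - 4·2 + 2^2 = 20.
For P < $20 the firm produces nothing.

$20 per unit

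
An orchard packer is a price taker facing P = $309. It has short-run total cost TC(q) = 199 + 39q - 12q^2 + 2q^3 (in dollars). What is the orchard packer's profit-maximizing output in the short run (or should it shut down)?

Produce at q = 9

Variable cost is VC = 39q - 12q^2 + 2q^3, so AVC = VC/q = 39 - 12q + 2q^2 and MC = dTC/dq = 39 - 24q + 6q^2.
AVC is minimized where dAVC/dq = -12 + 4q = 0, at q = 3; min AVC = 39 - 12·3 + 2·3^2 = $21.
Because $309 ≥ $21, revenue can cover variable cost; the firm operates.
P = MC gives -270 - 24q + 6q^2 = 0, with roots -5 and 9. Take the larger (rising MC): q* = 9.
Check: AVC at q = 9 is $93 ≤ P, so revenue covers variable cost.
Profit = P·q − TC = 309·9 − 1036 = $1745.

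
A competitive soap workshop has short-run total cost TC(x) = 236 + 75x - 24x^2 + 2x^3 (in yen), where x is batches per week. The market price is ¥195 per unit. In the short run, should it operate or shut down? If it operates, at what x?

Produce at x = 10

From TC, MC = TC'(x) = 75 - 48x + 6x^2 and AVC = VC/x = 75 - 24x + 2x^2.
AVC is minimized where dAVC/dx = -24 + 4x = 0, at x = 6; min AVC = 75 - 24·6 + 2·6^2 = ¥3.
Since P = ¥195 ≥ min AVC = ¥3, price covers variable cost and the firm should produce.
Solving P = MC: -120 - 48x + 6x^2 = 0 ⇒ x = -2 or 10. On the upward-sloping branch, x* = 10.
Check: AVC at x = 10 is ¥35 ≤ P, so revenue covers variable cost.
Profit = P·x − TC = 195·10 − 586 = ¥1364.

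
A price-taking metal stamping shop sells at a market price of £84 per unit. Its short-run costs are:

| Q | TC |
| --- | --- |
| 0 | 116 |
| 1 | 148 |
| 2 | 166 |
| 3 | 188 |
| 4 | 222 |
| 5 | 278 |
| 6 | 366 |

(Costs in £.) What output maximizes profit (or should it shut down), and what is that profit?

Profit at each row (π = 84Q − TC): Q=0: -116; Q=1: -64; Q=2: 2; Q=3: 64; Q=4: 114; Q=5: 142; Q=6: 138.
Profit is maximized at Q = 5. AVC there is 162/5 = £32.40 ≤ P, so producing beats shutting down (which would give -£116).

Q = 5; profit = £142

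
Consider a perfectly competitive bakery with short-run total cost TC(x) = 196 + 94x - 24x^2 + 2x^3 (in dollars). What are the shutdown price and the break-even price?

Shutdown price = $22; break-even price = $52

AVC = 94 - 24x + 2x^2; minimized at x = 6, giving min AVC = $22. That is the shutdown price.
ATC = 196/x + 94 - 24x + 2x^2. Setting dATC/dx = −196/x^2 − 24 + 4x = 0 gives x = 7 (since 4·7^3 − 24·7^2 = 196).
min ATC = 196/7 + 94 − 24·7 + 2·7^2 = $52. That is the break-even price.
For $22 ≤ P < $52 the firm produces at a loss; below $22 it shuts down.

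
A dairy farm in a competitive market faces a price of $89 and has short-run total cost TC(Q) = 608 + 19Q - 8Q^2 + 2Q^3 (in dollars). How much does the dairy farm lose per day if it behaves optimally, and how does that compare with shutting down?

Profit = -$308 at Q = 5

AVC = 19 - 8Q + 2Q^2 has its minimum $11 at Q = 2; price $89 clears that bar, so the firm operates.
With MC = 19 - 16Q + 6Q^2, P = MC on the upward-sloping part at Q* = 5.
TR = 89·5 = 445. TC = 608 + 145 = 753. Profit = 445 − 753 = -$308.
That loss of $308 beats the $608 the firm would lose by shutting down; producing recovers $300 of fixed cost.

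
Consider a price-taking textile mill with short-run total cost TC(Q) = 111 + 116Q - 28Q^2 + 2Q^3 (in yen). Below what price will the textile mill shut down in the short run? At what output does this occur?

¥18 per unit, at Q = 7

The shutdown price is the minimum of AVC. VC = 116Q - 28Q^2 + 2Q^3, so AVC = 116 - 28Q + 2Q^2.
At the minimum of AVC, MC = AVC. MC = 116 - 56Q + 6Q^2; setting MC = AVC gives 4Q^2 - 28Q = 0, so Q = 7. min AVC = 18.
For P < ¥18 the firm produces nothing.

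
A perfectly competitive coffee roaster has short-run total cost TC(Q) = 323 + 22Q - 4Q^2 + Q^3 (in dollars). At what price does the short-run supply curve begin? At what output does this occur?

The firm shuts down when price falls below the minimum of average variable cost. AVC = VC/Q = 22 - 4Q + Q^2.
At the minimum of AVC, MC = AVC. MC = 22 - 8Q + 3Q^2; setting MC = AVC gives 2Q^2 - 4Q = 0, so Q = 2. min AVC = 18.
The firm shuts down for any P below $18.

$18 per unit, at Q = 2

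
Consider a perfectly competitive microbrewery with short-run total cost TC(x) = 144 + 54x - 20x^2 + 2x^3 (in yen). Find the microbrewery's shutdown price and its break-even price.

Shutdown price = min AVC. AVC = 54 - 20x + 2x^2, with vertex at x = 5 and minimum ¥4.
ATC = 144/x + 54 - 20x + 2x^2. Setting dATC/dx = −144/x^2 − 20 + 4x = 0 gives x = 6 (since 4·6^3 − 20·6^2 = 144).
min ATC = 144/6 + 54 − 20·6 + 2·6^2 = ¥30. That is the break-even price.
For ¥4 ≤ P < ¥30 the firm produces at a loss; below ¥4 it shuts down.

Shutdown price = ¥4; break-even price = ¥30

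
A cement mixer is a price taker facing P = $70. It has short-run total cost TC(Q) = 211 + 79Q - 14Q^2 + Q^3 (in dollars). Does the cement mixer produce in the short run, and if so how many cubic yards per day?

From TC, MC = TC'(Q) = 79 - 28Q + 3Q^2 and AVC = VC/Q = 79 - 14Q + Q^2.
AVC hits its minimum where MC = AVC, at Q = 7, giving min AVC = 79 - 14·7 + 7^2 = $30.
Because $70 ≥ $30, revenue can cover variable cost; the firm operates.
Set P = MC: 70 = 79 - 28Q + 3Q^2 → 9 - 28Q + 3Q^2 = 0. The roots are Q = 1/3 and Q = 9; the profit-maximizing output is on the rising part of MC, so Q* = 9.
Check: AVC at Q = 9 is $34 ≤ P, so revenue covers variable cost.
Profit = P·Q − TC = 70·9 − 517 = $113.

Produce at Q = 9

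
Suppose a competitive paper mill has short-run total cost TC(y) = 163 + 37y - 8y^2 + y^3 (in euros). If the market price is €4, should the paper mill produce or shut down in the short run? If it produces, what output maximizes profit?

Shut down

Strip out fixed cost: VC = 37y - 8y^2 + y^3. Then AVC = 37 - 8y + y^2 and MC = 37 - 16y + 3y^2.
AVC hits its minimum where MC = AVC, at y = 4, giving min AVC = 37 - 8·4 + 4^2 = €21.
With P < min AVC (€4 < €21), every unit sold adds to the loss.
Shutting down limits the loss to fixed cost, €163.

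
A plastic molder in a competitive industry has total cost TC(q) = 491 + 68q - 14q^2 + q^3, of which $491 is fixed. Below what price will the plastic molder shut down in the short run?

Short-run supply begins at min AVC. From VC = 68q - 14q^2 + q^3, AVC = 68 - 14q + q^2.
dAVC/dq = -14 + 2q = 0 gives q = 7. min AVC = 68 - 14·7 + 7^2 = 19.
The firm shuts down for any P below $19.

$19 per unit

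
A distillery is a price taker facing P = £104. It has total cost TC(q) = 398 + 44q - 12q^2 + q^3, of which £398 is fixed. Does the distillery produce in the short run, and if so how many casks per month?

From TC, MC = TC'(q) = 44 - 24q + 3q^2 and AVC = VC/q = 44 - 12q + q^2.
AVC hits its minimum where MC = AVC, at q = 6, giving min AVC = 44 - 12·6 + 6^2 = £8.
Because £104 ≥ £8, revenue can cover variable cost; the firm operates.
Set P = MC: 104 = 44 - 24q + 3q^2 → -60 - 24q + 3q^2 = 0. The roots are q = -2 and q = 10; the profit-maximizing output is on the rising part of MC, so q* = 10.
Check: AVC at q = 10 is £24 ≤ P, so revenue covers variable cost.
Profit = P·q − TC = 104·10 − 638 = £402.

Produce at q = 10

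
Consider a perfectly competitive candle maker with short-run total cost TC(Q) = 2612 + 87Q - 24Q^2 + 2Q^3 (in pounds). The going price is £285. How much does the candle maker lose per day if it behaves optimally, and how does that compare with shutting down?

Profit = -£192 at Q = 11

AVC = 87 - 24Q + 2Q^2; min AVC = £15 at Q = 6. Since P = £285 ≥ min AVC, the firm produces.
With MC = 87 - 48Q + 6Q^2, P = MC on the upward-sloping part at Q* = 11.
TR = 285·11 = 3135. TC = 2612 + 715 = 3327. Profit = 3135 − 3327 = -£192.
By producing, the firm covers all variable cost plus £2420 of fixed cost; shutting down would lose the full £2612.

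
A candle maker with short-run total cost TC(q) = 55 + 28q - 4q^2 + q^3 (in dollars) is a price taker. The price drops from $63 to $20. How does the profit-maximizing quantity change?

AVC = 28 - 4q + q^2, minimized at q = 2 where min AVC = $24. MC = 28 - 8q + 3q^2.
With P = $63 above the shutdown price, P = MC gives q = 5.
At P = $20 < min AVC = $24, price no longer covers variable cost at any output, so the firm shuts down: q = 0.

Output falls from 5 to 0 (the firm shuts down)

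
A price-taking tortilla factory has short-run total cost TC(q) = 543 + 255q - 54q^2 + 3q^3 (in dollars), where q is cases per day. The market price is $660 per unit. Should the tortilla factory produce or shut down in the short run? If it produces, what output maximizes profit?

Produce at q = 15

Strip out fixed cost: VC = 255q - 54q^2 + 3q^3. Then AVC = 255 - 54q + 3q^2 and MC = 255 - 108q + 9q^2.
AVC hits its minimum where MC = AVC, at q = 9, giving min AVC = 255 - 54·9 + 3·9^2 = $12.
P = $660 exceeds min AVC = $12, so the firm stays open.
Set P = MC: 660 = 255 - 108q + 9q^2 → -405 - 108q + 9q^2 = 0. The roots are q = -3 and q = 15; the profit-maximizing output is on the rising part of MC, so q* = 15.
Check: AVC at q = 15 is $120 ≤ P, so revenue covers variable cost.
Profit = P·q − TC = 660·15 − 2343 = $7557.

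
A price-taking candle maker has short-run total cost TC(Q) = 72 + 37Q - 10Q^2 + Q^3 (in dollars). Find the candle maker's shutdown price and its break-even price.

Shutdown price = $12; break-even price = $25

AVC = 37 - 10Q + Q^2; minimized at Q = 5, giving min AVC = $12. That is the shutdown price.
ATC = 72/Q + 37 - 10Q + Q^2. Setting dATC/dQ = −72/Q^2 − 10 + 2Q = 0 gives Q = 6 (since 2·6^3 − 10·6^2 = 72).
min ATC = 72/6 + 37 − 10·6 + 6^2 = $25. That is the break-even price.
For $12 ≤ P < $25 the firm produces at a loss; below $12 it shuts down.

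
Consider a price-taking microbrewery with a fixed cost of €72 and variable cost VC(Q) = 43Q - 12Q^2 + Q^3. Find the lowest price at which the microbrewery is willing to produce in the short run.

The shutdown price is the minimum of AVC. VC = 43Q - 12Q^2 + Q^3, so AVC = 43 - 12Q + Q^2.
dAVC/dQ = -12 + 2Q = 0 gives Q = 6. min AVC = 43 - 12·6 + 6^2 = 7.
So the shutdown price is €7.

€7 per unit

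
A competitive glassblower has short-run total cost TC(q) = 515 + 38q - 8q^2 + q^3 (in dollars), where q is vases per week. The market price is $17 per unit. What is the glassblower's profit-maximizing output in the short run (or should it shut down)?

Strip out fixed cost: VC = 38q - 8q^2 + q^3. Then AVC = 38 - 8q + q^2 and MC = 38 - 16q + 3q^2.
AVC hits its minimum where MC = AVC, at q = 4, giving min AVC = 38 - 8·4 + 4^2 = $22.
P = $17 lies below min AVC = $22; no output level covers variable cost.
Shutting down limits the loss to fixed cost, $515.

Shut down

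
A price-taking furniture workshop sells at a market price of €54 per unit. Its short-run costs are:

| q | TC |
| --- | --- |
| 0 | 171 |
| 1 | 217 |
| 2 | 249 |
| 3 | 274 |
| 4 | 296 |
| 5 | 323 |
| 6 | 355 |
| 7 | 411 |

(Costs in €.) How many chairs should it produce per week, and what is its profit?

q = 6; profit = -€31

Tabulate TR − TC: q=0: -171; q=1: -163; q=2: -141; q=3: -112; q=4: -80; q=5: -53; q=6: -31; q=7: -33.
Profit is maximized at q = 6. AVC there is 184/6 = €30.67 ≤ P, so producing beats shutting down (which would give -€171).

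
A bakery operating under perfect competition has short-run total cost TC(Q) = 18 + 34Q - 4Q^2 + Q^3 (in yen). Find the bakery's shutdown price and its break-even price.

AVC = 34 - 4Q + Q^2; minimized at Q = 2, giving min AVC = ¥30. That is the shutdown price.
ATC = 18/Q + 34 - 4Q + Q^2. Setting dATC/dQ = −18/Q^2 − 4 + 2Q = 0 gives Q = 3 (since 2·3^3 − 4·3^2 = 18).
min ATC = 18/3 + 34 − 4·3 + 3^2 = ¥37. That is the break-even price.
For ¥30 ≤ P < ¥37 the firm produces at a loss; below ¥30 it shuts down.

Shutdown price = ¥30; break-even price = ¥37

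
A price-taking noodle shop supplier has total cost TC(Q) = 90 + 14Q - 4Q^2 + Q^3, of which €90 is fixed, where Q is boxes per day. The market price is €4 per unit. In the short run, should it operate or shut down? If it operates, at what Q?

Strip out fixed cost: VC = 14Q - 4Q^2 + Q^3. Then AVC = 14 - 4Q + Q^2 and MC = 14 - 8Q + 3Q^2.
The AVC parabola has its vertex at Q = 4/2 = 2, where AVC = 14 - 4·2 + 2^2 = €10.
Since P = €4 < min AVC = €10, price fails to cover variable cost at any output.
The firm minimizes its loss by shutting down and losing only its fixed cost of €90.

Shut down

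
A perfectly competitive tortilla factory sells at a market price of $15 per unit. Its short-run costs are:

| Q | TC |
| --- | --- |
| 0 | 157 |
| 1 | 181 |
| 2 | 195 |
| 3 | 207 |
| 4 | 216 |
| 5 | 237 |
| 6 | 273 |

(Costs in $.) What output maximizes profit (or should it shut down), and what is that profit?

Q = 4; profit = -$156

Profit at each row (π = 15Q − TC): Q=0: -157; Q=1: -166; Q=2: -165; Q=3: -162; Q=4: -156; Q=5: -162; Q=6: -183.
Profit is maximized at Q = 4. AVC there is 59/4 = $14.75 ≤ P, so producing beats shutting down (which would give -$157).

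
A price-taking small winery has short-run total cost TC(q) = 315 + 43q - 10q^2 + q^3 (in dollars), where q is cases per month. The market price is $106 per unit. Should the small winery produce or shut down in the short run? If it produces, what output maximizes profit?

Produce at q = 9

From TC, MC = TC'(q) = 43 - 20q + 3q^2 and AVC = VC/q = 43 - 10q + q^2.
AVC hits its minimum where MC = AVC, at q = 5, giving min AVC = 43 - 10·5 + 5^2 = $18.
Since P = $106 ≥ min AVC = $18, price covers variable cost and the firm should produce.
P = MC gives -63 - 20q + 3q^2 = 0, with roots -7/3 and 9. Take the larger (rising MC): q* = 9.
Check: AVC at q = 9 is $34 ≤ P, so revenue covers variable cost.
Profit = P·q − TC = 106·9 − 621 = $333.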